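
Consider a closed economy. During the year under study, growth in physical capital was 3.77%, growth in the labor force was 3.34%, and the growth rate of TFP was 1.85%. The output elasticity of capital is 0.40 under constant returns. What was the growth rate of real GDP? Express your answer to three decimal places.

Labor's share = 1 − 0.4 = 0.6.
Physical capital: 0.4 × 3.77 = 1.508 pp.
The labor force: 0.6 × 3.34 = 2.004 pp.
Output growth = 1.85 + 3.512 = 5.362%.

5.362%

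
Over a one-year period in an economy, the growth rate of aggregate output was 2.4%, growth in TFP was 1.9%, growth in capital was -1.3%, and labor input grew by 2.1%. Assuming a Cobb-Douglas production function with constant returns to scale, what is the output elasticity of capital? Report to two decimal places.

gY = gA + α·gK + (1−α)·gL, so gY − gA − gL = α(gK − gL).
2.4 − 1.9 − 2.1 = α × (-1.3 − 2.1).
-1.6 = -3.4 α, so α = 0.4706.

α = 0.47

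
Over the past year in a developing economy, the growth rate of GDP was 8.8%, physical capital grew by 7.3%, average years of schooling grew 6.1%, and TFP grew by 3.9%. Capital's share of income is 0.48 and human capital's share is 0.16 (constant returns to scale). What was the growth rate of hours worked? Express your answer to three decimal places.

Labor's share = 1 − 0.48 − 0.16 = 0.36.
gY = gA + 0.48×7.3 + 0.16×6.1 + 0.36×g.
0.36×g = 8.8 − 3.9 − 4.48 = 0.42.
g = 0.42 / 0.36 = 1.16667%.

Hours worked grew 1.167%.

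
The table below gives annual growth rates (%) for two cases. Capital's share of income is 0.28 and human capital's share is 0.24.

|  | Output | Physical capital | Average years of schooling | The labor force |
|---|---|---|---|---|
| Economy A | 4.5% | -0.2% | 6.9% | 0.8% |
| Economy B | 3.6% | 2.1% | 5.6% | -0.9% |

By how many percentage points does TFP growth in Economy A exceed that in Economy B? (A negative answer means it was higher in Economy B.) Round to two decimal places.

0.42 percentage points

Labor's share = 1 − 0.28 − 0.24 = 0.48.
Economy A: TFP = 4.5 + 0.056 − 1.656 − 0.384 = 2.516%.
Economy B: TFP = 3.6 − 0.588 − 1.344 + 0.432 = 2.1%.
Difference = 2.516 − (2.1) = 0.416 pp.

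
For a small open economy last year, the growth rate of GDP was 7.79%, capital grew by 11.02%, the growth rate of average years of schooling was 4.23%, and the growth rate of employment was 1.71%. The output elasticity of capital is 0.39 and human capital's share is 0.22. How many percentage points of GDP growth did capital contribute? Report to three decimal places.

Contribution = share × growth = 0.39 × 11.02 = 4.2978 pp.

4.298 percentage points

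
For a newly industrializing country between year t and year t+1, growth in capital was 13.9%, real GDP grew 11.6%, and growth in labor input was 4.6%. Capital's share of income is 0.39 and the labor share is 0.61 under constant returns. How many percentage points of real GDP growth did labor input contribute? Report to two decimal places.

2.81

Labor's share = 1 − 0.39 = 0.61.
Contribution = share × growth = 0.61 × 4.6 = 2.806 pp.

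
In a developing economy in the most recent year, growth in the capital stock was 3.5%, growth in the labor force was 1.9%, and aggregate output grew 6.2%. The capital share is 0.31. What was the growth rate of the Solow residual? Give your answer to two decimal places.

The Solow residual grew 3.80%.

Labor's share = 1 − 0.31 = 0.69.
The capital stock: 0.31 × 3.5 = 1.085 pp.
The labor force: 0.69 × 1.9 = 1.311 pp.
TFP growth = 6.2 − 2.396 = 3.804%.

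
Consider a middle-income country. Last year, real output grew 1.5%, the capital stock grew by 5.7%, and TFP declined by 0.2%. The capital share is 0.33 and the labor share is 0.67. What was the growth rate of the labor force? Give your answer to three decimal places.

Labor's share = 1 − 0.33 = 0.67.
gY = gA + 0.33×5.7 + 0.67×g.
0.67×g = 1.5 + 0.2 − 1.881 = -0.181.
g = -0.181 / 0.67 = -0.27015%.

-0.270%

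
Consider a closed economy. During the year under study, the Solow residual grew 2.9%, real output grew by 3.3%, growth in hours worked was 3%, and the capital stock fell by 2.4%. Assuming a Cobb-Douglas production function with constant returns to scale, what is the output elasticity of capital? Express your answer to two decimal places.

gY = gA + α·gK + (1−α)·gL, so gY − gA − gL = α(gK − gL).
3.3 − 2.9 − 3 = α × (-2.4 − 3).
-2.6 = -5.4 α, so α = 0.4815.

α = 0.48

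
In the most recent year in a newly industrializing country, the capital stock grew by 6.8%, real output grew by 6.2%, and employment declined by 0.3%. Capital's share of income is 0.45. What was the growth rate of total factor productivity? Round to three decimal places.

Labor's share = 1 − 0.45 = 0.55.
The capital stock: 0.45 × 6.8 = 3.06 pp.
Employment: 0.55 × (-0.3) = -0.165 pp.
TFP growth = 6.2 − 2.895 = 3.305%.

Total factor productivity grew 3.305%.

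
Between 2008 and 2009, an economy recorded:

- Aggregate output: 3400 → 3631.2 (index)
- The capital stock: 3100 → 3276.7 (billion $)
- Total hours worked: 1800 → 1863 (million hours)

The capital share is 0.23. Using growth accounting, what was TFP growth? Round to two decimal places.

Aggregate output growth = (3631.2 − 3400) / 3400 = 6.8%.
The capital stock growth = (3276.7 − 3100) / 3100 = 5.7%.
Total hours worked growth = (1863 − 1800) / 1800 = 3.5%.
Labor's share = 1 − 0.23 = 0.77.
The capital stock: 0.23 × 5.7 = 1.311 pp.
Total hours worked: 0.77 × 3.5 = 2.695 pp.
TFP growth = 6.8 − 4.006 = 2.794%.

2.79%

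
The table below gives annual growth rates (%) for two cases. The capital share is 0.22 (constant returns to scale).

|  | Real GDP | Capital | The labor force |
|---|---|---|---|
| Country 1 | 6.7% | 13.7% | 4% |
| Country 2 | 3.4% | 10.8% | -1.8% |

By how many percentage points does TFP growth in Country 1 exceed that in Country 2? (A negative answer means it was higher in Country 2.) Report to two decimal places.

-1.86 percentage points

Labor's share = 1 − 0.22 = 0.78.
Country 1: TFP = 6.7 − 3.014 − 3.12 = 0.566%.
Country 2: TFP = 3.4 − 2.376 + 1.404 = 2.428%.
Difference = 0.566 − (2.428) = -1.862 pp.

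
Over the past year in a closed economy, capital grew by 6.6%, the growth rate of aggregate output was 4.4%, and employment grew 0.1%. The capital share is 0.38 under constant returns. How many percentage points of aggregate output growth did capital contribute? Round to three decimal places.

2.508 pp

Contribution = share × growth = 0.38 × 6.6 = 2.508 pp.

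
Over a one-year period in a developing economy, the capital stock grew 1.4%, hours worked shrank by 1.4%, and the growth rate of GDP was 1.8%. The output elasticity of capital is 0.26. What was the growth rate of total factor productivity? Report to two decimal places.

Labor's share = 1 − 0.26 = 0.74.
The capital stock: 0.26 × 1.4 = 0.364 pp.
Hours worked: 0.74 × (-1.4) = -1.036 pp.
TFP growth = 1.8 + 0.672 = 2.472%.

2.47%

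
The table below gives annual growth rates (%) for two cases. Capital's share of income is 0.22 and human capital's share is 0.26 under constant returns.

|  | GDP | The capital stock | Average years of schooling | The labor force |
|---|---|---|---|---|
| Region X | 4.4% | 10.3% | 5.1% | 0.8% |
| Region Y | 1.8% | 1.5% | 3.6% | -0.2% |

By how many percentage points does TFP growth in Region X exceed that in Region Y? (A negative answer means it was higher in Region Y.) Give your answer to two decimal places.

Labor's share = 1 − 0.22 − 0.26 = 0.52.
Region X: TFP = 4.4 − 2.266 − 1.326 − 0.416 = 0.392%.
Region Y: TFP = 1.8 − 0.33 − 0.936 + 0.104 = 0.638%.
Difference = 0.392 − (0.638) = -0.246 pp.

-0.25 percentage points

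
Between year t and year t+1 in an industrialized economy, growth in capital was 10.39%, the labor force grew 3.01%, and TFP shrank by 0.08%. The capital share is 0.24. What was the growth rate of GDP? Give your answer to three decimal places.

Labor's share = 1 − 0.24 = 0.76.
Capital: 0.24 × 10.39 = 2.4936 pp.
The labor force: 0.76 × 3.01 = 2.2876 pp.
Output growth = -0.08 + 4.7812 = 4.7012%.

4.701%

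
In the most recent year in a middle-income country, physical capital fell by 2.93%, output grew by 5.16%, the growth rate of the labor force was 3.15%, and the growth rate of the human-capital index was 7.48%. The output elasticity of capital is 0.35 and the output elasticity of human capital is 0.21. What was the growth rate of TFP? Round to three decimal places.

Labor's share = 1 − 0.35 − 0.21 = 0.44.
Physical capital: 0.35 × (-2.93) = -1.0255 pp.
The human-capital index: 0.21 × 7.48 = 1.5708 pp.
The labor force: 0.44 × 3.15 = 1.386 pp.
TFP growth = 5.16 − 1.9313 = 3.2287%.

3.229%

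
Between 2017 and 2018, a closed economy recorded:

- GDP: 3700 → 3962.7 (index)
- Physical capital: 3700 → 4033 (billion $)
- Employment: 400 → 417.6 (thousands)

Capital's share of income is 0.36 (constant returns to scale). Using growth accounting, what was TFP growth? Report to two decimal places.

GDP growth = (3962.7 − 3700) / 3700 = 7.1%.
Physical capital growth = (4033 − 3700) / 3700 = 9%.
Employment growth = (417.6 − 400) / 400 = 4.4%.
Labor's share = 1 − 0.36 = 0.64.
Physical capital: 0.36 × 9 = 3.24 pp.
Employment: 0.64 × 4.4 = 2.816 pp.
TFP growth = 7.1 − 6.056 = 1.044%.

TFP growth was 1.04%.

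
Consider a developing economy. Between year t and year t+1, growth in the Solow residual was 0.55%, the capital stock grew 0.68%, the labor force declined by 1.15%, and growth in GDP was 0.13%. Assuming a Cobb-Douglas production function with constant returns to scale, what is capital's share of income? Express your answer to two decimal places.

gY = gA + α·gK + (1−α)·gL, so gY − gA − gL = α(gK − gL).
0.13 − 0.55 + 1.15 = α × (0.68 − (-1.15)).
0.73 = 1.83 α, so α = 0.3989.

0.40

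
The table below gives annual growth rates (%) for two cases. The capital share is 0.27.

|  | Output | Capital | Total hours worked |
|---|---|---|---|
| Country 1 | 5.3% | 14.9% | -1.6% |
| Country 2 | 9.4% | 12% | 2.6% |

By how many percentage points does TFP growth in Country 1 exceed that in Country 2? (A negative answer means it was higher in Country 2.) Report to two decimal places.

Labor's share = 1 − 0.27 = 0.73.
Country 1: TFP = 5.3 − 4.023 + 1.168 = 2.445%.
Country 2: TFP = 9.4 − 3.24 − 1.898 = 4.262%.
Difference = 2.445 − (4.262) = -1.817 pp.

-1.82 percentage points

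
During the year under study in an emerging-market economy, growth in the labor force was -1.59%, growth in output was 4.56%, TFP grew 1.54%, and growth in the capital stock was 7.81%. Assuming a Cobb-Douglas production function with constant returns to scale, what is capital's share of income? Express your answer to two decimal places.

gY = gA + α·gK + (1−α)·gL, so gY − gA − gL = α(gK − gL).
4.56 − 1.54 + 1.59 = α × (7.81 − (-1.59)).
4.61 = 9.4 α, so α = 0.4904.

0.49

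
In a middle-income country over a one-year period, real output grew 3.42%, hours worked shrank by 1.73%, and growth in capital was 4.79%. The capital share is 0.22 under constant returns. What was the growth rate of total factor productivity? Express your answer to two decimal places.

Labor's share = 1 − 0.22 = 0.78.
Capital: 0.22 × 4.79 = 1.0538 pp.
Hours worked: 0.78 × (-1.73) = -1.3494 pp.
TFP growth = 3.42 + 0.2956 = 3.7156%.

Total factor productivity growth was 3.72%.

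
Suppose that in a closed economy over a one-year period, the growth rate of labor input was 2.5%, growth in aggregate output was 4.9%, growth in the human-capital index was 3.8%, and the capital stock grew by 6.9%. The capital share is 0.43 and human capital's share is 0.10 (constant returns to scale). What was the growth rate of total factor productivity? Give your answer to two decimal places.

Total factor productivity grew 0.38%.

Labor's share = 1 − 0.43 − 0.1 = 0.47.
The capital stock: 0.43 × 6.9 = 2.967 pp.
The human-capital index: 0.1 × 3.8 = 0.38 pp.
Labor input: 0.47 × 2.5 = 1.175 pp.
TFP growth = 4.9 − 4.522 = 0.378%.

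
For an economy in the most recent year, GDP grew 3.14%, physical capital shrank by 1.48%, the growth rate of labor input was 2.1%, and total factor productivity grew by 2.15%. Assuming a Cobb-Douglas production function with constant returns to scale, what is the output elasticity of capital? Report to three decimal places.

The output elasticity of capital is 0.310.

gY = gA + α·gK + (1−α)·gL, so gY − gA − gL = α(gK − gL).
3.14 − 2.15 − 2.1 = α × (-1.48 − 2.1).
-1.11 = -3.58 α, so α = 0.31006.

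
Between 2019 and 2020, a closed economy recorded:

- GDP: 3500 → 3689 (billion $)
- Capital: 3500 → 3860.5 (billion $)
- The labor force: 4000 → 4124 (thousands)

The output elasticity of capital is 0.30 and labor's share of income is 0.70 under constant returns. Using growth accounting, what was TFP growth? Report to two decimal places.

GDP growth = (3689 − 3500) / 3500 = 5.4%.
Capital growth = (3860.5 − 3500) / 3500 = 10.3%.
The labor force growth = (4124 − 4000) / 4000 = 3.1%.
Labor's share = 1 − 0.3 = 0.7.
Capital: 0.3 × 10.3 = 3.09 pp.
The labor force: 0.7 × 3.1 = 2.17 pp.
TFP growth = 5.4 − 5.26 = 0.14%.

0.14%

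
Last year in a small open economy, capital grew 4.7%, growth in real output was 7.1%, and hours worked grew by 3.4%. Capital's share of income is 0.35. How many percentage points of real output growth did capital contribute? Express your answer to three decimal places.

1.645 pp

Contribution = share × growth = 0.35 × 4.7 = 1.645 pp.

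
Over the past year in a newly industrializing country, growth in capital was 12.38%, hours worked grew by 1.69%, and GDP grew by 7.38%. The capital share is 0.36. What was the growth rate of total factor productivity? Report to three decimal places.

Labor's share = 1 − 0.36 = 0.64.
Capital: 0.36 × 12.38 = 4.4568 pp.
Hours worked: 0.64 × 1.69 = 1.0816 pp.
TFP growth = 7.38 − 5.5384 = 1.8416%.

1.842%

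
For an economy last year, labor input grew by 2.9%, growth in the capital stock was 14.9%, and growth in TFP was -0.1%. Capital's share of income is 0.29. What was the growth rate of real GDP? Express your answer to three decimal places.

6.280%

Labor's share = 1 − 0.29 = 0.71.
The capital stock: 0.29 × 14.9 = 4.321 pp.
Labor input: 0.71 × 2.9 = 2.059 pp.
Output growth = -0.1 + 6.38 = 6.28%.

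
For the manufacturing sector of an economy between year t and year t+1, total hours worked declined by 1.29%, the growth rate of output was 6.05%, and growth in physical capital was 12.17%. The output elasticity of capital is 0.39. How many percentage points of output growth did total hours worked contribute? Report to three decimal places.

-0.787

Labor's share = 1 − 0.39 = 0.61.
Contribution = share × growth = 0.61 × (-1.29) = -0.7869 pp.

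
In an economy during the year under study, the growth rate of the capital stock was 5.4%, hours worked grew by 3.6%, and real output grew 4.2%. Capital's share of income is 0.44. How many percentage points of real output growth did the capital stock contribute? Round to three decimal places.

Contribution = share × growth = 0.44 × 5.4 = 2.376 pp.

2.376 percentage points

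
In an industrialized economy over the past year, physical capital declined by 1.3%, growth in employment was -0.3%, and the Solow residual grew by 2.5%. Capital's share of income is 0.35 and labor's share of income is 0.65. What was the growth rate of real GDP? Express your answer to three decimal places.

Labor's share = 1 − 0.35 = 0.65.
Physical capital: 0.35 × (-1.3) = -0.455 pp.
Employment: 0.65 × (-0.3) = -0.195 pp.
Output growth = 2.5 + (-0.65) = 1.85%.

Real GDP grew 1.850%.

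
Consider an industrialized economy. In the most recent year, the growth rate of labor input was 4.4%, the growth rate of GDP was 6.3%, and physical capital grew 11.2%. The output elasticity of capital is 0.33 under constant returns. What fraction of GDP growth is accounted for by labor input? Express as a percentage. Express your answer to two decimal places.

Labor's share = 1 − 0.33 = 0.67.
Labor input contributed 0.67 × 4.4 = 2.948 pp.
Share of growth = 2.948 / 6.3 × 100 = 46.7937%.

46.79%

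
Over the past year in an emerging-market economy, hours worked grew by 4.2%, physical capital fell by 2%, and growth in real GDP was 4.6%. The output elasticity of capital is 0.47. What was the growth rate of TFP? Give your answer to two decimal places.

TFP growth was 3.31%.

Labor's share = 1 − 0.47 = 0.53.
Physical capital: 0.47 × (-2) = -0.94 pp.
Hours worked: 0.53 × 4.2 = 2.226 pp.
TFP growth = 4.6 − 1.286 = 3.314%.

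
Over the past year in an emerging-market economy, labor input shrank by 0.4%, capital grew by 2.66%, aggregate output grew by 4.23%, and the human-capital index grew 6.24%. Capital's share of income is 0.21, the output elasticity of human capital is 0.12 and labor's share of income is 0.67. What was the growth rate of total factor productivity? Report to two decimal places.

Labor's share = 1 − 0.21 − 0.12 = 0.67.
Capital: 0.21 × 2.66 = 0.5586 pp.
The human-capital index: 0.12 × 6.24 = 0.7488 pp.
Labor input: 0.67 × (-0.4) = -0.268 pp.
TFP growth = 4.23 − 1.0394 = 3.1906%.

3.19%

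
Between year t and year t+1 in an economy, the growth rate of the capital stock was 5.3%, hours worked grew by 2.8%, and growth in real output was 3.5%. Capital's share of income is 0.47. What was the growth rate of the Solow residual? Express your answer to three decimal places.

Labor's share = 1 − 0.47 = 0.53.
The capital stock: 0.47 × 5.3 = 2.491 pp.
Hours worked: 0.53 × 2.8 = 1.484 pp.
TFP growth = 3.5 − 3.975 = -0.475%.

-0.475%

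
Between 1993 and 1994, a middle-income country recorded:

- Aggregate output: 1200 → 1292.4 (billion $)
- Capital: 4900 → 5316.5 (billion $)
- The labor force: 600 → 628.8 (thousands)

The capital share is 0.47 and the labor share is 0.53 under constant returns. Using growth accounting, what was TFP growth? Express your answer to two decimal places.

Aggregate output growth = (1292.4 − 1200) / 1200 = 7.7%.
Capital growth = (5316.5 − 4900) / 4900 = 8.5%.
The labor force growth = (628.8 − 600) / 600 = 4.8%.
Labor's share = 1 − 0.47 = 0.53.
Capital: 0.47 × 8.5 = 3.995 pp.
The labor force: 0.53 × 4.8 = 2.544 pp.
TFP growth = 7.7 − 6.539 = 1.161%.

TFP grew 1.16%.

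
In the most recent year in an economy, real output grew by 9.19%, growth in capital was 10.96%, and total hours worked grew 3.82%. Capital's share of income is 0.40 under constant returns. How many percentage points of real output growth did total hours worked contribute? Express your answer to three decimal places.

Labor's share = 1 − 0.4 = 0.6.
Contribution = share × growth = 0.6 × 3.82 = 2.292 pp.

2.292 pp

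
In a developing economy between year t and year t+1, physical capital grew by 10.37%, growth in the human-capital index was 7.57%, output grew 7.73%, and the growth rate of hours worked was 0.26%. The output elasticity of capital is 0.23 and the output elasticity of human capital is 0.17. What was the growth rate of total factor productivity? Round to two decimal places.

Total factor productivity growth was 3.90%.

Labor's share = 1 − 0.23 − 0.17 = 0.6.
Physical capital: 0.23 × 10.37 = 2.3851 pp.
The human-capital index: 0.17 × 7.57 = 1.2869 pp.
Hours worked: 0.6 × 0.26 = 0.156 pp.
TFP growth = 7.73 − 3.828 = 3.902%.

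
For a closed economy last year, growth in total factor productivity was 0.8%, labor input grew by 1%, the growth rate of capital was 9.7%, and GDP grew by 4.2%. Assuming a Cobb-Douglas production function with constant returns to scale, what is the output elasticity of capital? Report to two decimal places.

gY = gA + α·gK + (1−α)·gL, so gY − gA − gL = α(gK − gL).
4.2 − 0.8 − 1 = α × (9.7 − 1).
2.4 = 8.7 α, so α = 0.2759.

α = 0.28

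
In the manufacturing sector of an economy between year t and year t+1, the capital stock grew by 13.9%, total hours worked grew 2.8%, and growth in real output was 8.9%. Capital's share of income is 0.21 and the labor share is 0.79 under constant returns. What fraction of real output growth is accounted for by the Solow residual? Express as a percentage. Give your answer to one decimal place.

42.3%

Labor's share = 1 − 0.21 = 0.79.
The capital stock: 0.21 × 13.9 = 2.919 pp.
Total hours worked: 0.79 × 2.8 = 2.212 pp.
TFP growth = 8.9 − 5.131 = 3.769%.
TFP share of growth = 3.769 / 8.9 × 100 = 42.348%.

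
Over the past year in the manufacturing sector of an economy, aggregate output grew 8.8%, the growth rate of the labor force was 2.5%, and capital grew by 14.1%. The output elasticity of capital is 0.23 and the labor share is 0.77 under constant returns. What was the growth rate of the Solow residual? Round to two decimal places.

Labor's share = 1 − 0.23 = 0.77.
Capital: 0.23 × 14.1 = 3.243 pp.
The labor force: 0.77 × 2.5 = 1.925 pp.
TFP growth = 8.8 − 5.168 = 3.632%.

3.63%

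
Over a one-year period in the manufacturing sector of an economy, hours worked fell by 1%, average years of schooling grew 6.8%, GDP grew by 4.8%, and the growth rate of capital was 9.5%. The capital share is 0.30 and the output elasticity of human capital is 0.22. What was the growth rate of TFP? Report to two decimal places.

Labor's share = 1 − 0.3 − 0.22 = 0.48.
Capital: 0.3 × 9.5 = 2.85 pp.
Average years of schooling: 0.22 × 6.8 = 1.496 pp.
Hours worked: 0.48 × (-1) = -0.48 pp.
TFP growth = 4.8 − 3.866 = 0.934%.

TFP grew 0.93%.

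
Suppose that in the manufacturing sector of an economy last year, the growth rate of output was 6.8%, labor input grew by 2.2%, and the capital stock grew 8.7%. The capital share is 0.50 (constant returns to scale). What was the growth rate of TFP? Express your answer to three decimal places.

TFP grew 1.350%.

Labor's share = 1 − 0.5 = 0.5.
The capital stock: 0.5 × 8.7 = 4.35 pp.
Labor input: 0.5 × 2.2 = 1.1 pp.
TFP growth = 6.8 − 5.45 = 1.35%.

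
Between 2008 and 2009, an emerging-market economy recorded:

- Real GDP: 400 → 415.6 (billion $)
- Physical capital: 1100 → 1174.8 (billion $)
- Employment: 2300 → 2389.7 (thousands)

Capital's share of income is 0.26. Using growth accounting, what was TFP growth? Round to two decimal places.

Real GDP growth = (415.6 − 400) / 400 = 3.9%.
Physical capital growth = (1174.8 − 1100) / 1100 = 6.8%.
Employment growth = (2389.7 − 2300) / 2300 = 3.9%.
Labor's share = 1 − 0.26 = 0.74.
Physical capital: 0.26 × 6.8 = 1.768 pp.
Employment: 0.74 × 3.9 = 2.886 pp.
TFP growth = 3.9 − 4.654 = -0.754%.

-0.75%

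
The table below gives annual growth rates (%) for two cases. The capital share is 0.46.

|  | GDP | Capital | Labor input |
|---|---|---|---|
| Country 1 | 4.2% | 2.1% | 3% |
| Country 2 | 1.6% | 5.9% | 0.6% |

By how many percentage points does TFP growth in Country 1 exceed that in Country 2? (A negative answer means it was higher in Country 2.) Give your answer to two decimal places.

3.05 percentage points

Labor's share = 1 − 0.46 = 0.54.
Country 1: TFP = 4.2 − 0.966 − 1.62 = 1.614%.
Country 2: TFP = 1.6 − 2.714 − 0.324 = -1.438%.
Difference = 1.614 − (-1.438) = 3.052 pp.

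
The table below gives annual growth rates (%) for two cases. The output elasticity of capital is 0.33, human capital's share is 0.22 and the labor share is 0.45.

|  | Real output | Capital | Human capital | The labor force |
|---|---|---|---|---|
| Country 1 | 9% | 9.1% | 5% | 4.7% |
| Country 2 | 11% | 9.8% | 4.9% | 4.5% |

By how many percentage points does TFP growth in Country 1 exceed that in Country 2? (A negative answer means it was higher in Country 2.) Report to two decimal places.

-1.88 percentage points

Labor's share = 1 − 0.33 − 0.22 = 0.45.
Country 1: TFP = 9 − 3.003 − 1.1 − 2.115 = 2.782%.
Country 2: TFP = 11 − 3.234 − 1.078 − 2.025 = 4.663%.
Difference = 2.782 − (4.663) = -1.881 pp.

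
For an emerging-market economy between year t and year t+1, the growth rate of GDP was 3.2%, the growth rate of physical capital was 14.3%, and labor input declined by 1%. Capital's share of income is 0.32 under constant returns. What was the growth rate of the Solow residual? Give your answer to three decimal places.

Labor's share = 1 − 0.32 = 0.68.
Physical capital: 0.32 × 14.3 = 4.576 pp.
Labor input: 0.68 × (-1) = -0.68 pp.
TFP growth = 3.2 − 3.896 = -0.696%.

-0.696%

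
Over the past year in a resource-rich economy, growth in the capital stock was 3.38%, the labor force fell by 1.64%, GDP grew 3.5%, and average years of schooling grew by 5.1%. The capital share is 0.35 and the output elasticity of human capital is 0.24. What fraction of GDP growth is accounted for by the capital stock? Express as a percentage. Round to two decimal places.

33.80%

The capital stock contributed 0.35 × 3.38 = 1.183 pp.
Share of growth = 1.183 / 3.5 × 100 = 33.8%.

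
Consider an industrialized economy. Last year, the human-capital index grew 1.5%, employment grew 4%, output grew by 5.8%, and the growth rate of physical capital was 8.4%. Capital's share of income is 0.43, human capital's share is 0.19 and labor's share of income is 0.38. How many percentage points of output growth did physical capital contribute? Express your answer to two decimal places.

3.61 percentage points

Contribution = share × growth = 0.43 × 8.4 = 3.612 pp.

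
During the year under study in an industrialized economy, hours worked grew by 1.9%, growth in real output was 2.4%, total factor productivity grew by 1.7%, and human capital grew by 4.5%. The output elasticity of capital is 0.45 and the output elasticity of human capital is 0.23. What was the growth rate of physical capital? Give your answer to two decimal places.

Labor's share = 1 − 0.45 − 0.23 = 0.32.
gY = gA + 0.23×4.5 + 0.32×1.9 + 0.45×g.
0.45×g = 2.4 − 1.7 − 1.643 = -0.943.
g = -0.943 / 0.45 = -2.0956%.

-2.10%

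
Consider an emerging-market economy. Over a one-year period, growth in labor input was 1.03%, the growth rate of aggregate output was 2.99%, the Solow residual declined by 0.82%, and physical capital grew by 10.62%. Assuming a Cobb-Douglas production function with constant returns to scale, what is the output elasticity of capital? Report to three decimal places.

gY = gA + α·gK + (1−α)·gL, so gY − gA − gL = α(gK − gL).
2.99 + 0.82 − 1.03 = α × (10.62 − 1.03).
2.78 = 9.59 α, so α = 0.28989.

0.290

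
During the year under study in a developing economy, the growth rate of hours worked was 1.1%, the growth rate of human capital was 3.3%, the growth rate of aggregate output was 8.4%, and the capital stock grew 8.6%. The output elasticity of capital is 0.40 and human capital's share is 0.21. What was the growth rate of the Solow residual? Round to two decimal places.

3.84%

Labor's share = 1 − 0.4 − 0.21 = 0.39.
The capital stock: 0.4 × 8.6 = 3.44 pp.
Human capital: 0.21 × 3.3 = 0.693 pp.
Hours worked: 0.39 × 1.1 = 0.429 pp.
TFP growth = 8.4 − 4.562 = 3.838%.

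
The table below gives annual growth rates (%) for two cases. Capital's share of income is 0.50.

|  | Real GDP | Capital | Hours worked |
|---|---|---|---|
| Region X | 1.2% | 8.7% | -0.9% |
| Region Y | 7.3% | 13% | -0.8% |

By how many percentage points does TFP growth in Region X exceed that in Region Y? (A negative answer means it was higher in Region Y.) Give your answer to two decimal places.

-3.90 percentage points

Labor's share = 1 − 0.5 = 0.5.
Region X: TFP = 1.2 − 4.35 + 0.45 = -2.7%.
Region Y: TFP = 7.3 − 6.5 + 0.4 = 1.2%.
Difference = -2.7 − (1.2) = -3.9 pp.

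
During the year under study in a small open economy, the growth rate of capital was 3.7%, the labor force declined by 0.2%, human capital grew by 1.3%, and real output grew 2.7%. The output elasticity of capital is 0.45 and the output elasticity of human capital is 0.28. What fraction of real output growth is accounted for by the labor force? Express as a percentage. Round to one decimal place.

Labor's share = 1 − 0.45 − 0.28 = 0.27.
The labor force contributed 0.27 × (-0.2) = -0.054 pp.
Share of growth = -0.054 / 2.7 × 100 = -2%.

The labor force accounted for -2.0% of growth.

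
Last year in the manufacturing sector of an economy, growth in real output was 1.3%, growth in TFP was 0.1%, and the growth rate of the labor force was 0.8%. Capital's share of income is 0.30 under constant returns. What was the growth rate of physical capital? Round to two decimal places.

2.13%

Labor's share = 1 − 0.3 = 0.7.
gY = gA + 0.7×0.8 + 0.3×g.
0.3×g = 1.3 − 0.1 − 0.56 = 0.64.
g = 0.64 / 0.3 = 2.1333%.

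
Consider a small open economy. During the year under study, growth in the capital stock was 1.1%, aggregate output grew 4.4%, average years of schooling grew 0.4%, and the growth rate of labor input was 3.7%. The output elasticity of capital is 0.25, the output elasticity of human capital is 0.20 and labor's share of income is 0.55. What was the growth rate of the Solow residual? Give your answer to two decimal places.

2.01%

Labor's share = 1 − 0.25 − 0.2 = 0.55.
The capital stock: 0.25 × 1.1 = 0.275 pp.
Average years of schooling: 0.2 × 0.4 = 0.08 pp.
Labor input: 0.55 × 3.7 = 2.035 pp.
TFP growth = 4.4 − 2.39 = 2.01%.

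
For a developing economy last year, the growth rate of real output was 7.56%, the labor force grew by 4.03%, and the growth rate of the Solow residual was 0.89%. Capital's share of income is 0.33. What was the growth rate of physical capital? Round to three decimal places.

12.030%

Labor's share = 1 − 0.33 = 0.67.
gY = gA + 0.67×4.03 + 0.33×g.
0.33×g = 7.56 − 0.89 − 2.7001 = 3.9699.
g = 3.9699 / 0.33 = 12.03%.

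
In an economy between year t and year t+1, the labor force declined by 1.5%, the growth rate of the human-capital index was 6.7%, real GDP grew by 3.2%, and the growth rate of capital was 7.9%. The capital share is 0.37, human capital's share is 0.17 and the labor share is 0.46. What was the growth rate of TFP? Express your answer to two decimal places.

Labor's share = 1 − 0.37 − 0.17 = 0.46.
Capital: 0.37 × 7.9 = 2.923 pp.
The human-capital index: 0.17 × 6.7 = 1.139 pp.
The labor force: 0.46 × (-1.5) = -0.69 pp.
TFP growth = 3.2 − 3.372 = -0.172%.

-0.17%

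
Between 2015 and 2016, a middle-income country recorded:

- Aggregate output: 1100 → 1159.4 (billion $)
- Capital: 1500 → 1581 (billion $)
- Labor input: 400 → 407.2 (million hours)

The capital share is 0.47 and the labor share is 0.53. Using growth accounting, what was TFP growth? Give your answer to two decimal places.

Aggregate output growth = (1159.4 − 1100) / 1100 = 5.4%.
Capital growth = (1581 − 1500) / 1500 = 5.4%.
Labor input growth = (407.2 − 400) / 400 = 1.8%.
Labor's share = 1 − 0.47 = 0.53.
Capital: 0.47 × 5.4 = 2.538 pp.
Labor input: 0.53 × 1.8 = 0.954 pp.
TFP growth = 5.4 − 3.492 = 1.908%.

1.91%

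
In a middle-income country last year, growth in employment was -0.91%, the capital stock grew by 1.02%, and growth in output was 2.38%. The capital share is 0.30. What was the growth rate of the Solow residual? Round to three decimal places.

Labor's share = 1 − 0.3 = 0.7.
The capital stock: 0.3 × 1.02 = 0.306 pp.
Employment: 0.7 × (-0.91) = -0.637 pp.
TFP growth = 2.38 + 0.331 = 2.711%.

The Solow residual growth was 2.711%.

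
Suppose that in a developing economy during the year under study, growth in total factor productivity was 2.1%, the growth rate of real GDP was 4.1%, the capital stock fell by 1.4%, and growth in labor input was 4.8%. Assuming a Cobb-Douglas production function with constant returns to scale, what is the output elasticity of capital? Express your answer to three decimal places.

gY = gA + α·gK + (1−α)·gL, so gY − gA − gL = α(gK − gL).
4.1 − 2.1 − 4.8 = α × (-1.4 − 4.8).
-2.8 = -6.2 α, so α = 0.45161.

α = 0.452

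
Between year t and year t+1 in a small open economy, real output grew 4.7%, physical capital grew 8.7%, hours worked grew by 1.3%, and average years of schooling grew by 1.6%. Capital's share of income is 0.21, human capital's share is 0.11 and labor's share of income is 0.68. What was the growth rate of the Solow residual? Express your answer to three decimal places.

1.813%

Labor's share = 1 − 0.21 − 0.11 = 0.68.
Physical capital: 0.21 × 8.7 = 1.827 pp.
Average years of schooling: 0.11 × 1.6 = 0.176 pp.
Hours worked: 0.68 × 1.3 = 0.884 pp.
TFP growth = 4.7 − 2.887 = 1.813%.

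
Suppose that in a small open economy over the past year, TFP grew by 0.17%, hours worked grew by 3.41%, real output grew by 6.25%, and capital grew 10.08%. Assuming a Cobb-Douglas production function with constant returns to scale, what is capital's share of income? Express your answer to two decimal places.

Capital's share of income is 0.40.

gY = gA + α·gK + (1−α)·gL, so gY − gA − gL = α(gK − gL).
6.25 − 0.17 − 3.41 = α × (10.08 − 3.41).
2.67 = 6.67 α, so α = 0.4003.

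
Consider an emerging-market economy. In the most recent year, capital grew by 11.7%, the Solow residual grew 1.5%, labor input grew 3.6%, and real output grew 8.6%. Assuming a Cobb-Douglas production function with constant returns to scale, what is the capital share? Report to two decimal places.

0.43

gY = gA + α·gK + (1−α)·gL, so gY − gA − gL = α(gK − gL).
8.6 − 1.5 − 3.6 = α × (11.7 − 3.6).
3.5 = 8.1 α, so α = 0.4321.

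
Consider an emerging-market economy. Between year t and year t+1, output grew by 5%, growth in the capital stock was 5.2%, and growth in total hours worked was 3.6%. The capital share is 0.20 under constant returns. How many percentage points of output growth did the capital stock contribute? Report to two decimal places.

Contribution = share × growth = 0.2 × 5.2 = 1.04 pp.

1.04 percentage points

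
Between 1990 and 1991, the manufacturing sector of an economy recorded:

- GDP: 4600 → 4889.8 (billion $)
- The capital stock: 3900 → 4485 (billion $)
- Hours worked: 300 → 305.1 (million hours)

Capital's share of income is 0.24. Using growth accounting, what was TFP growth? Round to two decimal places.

GDP growth = (4889.8 − 4600) / 4600 = 6.3%.
The capital stock growth = (4485 − 3900) / 3900 = 15%.
Hours worked growth = (305.1 − 300) / 300 = 1.7%.
Labor's share = 1 − 0.24 = 0.76.
The capital stock: 0.24 × 15 = 3.6 pp.
Hours worked: 0.76 × 1.7 = 1.292 pp.
TFP growth = 6.3 − 4.892 = 1.408%.

1.41%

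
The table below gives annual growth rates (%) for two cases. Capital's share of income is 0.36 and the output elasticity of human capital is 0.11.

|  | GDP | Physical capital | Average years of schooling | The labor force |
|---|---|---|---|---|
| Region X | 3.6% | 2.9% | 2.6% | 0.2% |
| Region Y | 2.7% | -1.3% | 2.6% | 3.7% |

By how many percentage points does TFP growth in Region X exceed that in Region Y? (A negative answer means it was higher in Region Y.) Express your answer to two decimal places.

1.24 percentage points

Labor's share = 1 − 0.36 − 0.11 = 0.53.
Region X: TFP = 3.6 − 1.044 − 0.286 − 0.106 = 2.164%.
Region Y: TFP = 2.7 + 0.468 − 0.286 − 1.961 = 0.921%.
Difference = 2.164 − (0.921) = 1.243 pp.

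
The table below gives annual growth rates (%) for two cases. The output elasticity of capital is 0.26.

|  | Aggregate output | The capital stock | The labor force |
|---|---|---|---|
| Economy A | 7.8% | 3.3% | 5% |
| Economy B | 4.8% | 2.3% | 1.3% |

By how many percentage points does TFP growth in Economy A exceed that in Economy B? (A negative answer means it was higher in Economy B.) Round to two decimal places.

0.00 percentage points

Labor's share = 1 − 0.26 = 0.74.
Economy A: TFP = 7.8 − 0.858 − 3.7 = 3.242%.
Economy B: TFP = 4.8 − 0.598 − 0.962 = 3.24%.
Difference = 3.242 − (3.24) = 0.002 pp.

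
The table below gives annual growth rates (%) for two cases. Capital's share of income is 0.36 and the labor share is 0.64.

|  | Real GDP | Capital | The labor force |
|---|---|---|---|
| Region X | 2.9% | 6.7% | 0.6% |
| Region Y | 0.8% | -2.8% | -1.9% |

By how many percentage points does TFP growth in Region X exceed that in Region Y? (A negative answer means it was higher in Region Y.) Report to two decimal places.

Labor's share = 1 − 0.36 = 0.64.
Region X: TFP = 2.9 − 2.412 − 0.384 = 0.104%.
Region Y: TFP = 0.8 + 1.008 + 1.216 = 3.024%.
Difference = 0.104 − (3.024) = -2.92 pp.

-2.92 percentage points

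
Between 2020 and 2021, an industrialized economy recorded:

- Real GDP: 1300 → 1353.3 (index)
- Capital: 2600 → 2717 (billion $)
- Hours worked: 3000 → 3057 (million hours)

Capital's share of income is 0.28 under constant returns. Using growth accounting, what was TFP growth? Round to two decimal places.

TFP growth was 1.47%.

Real GDP growth = (1353.3 − 1300) / 1300 = 4.1%.
Capital growth = (2717 − 2600) / 2600 = 4.5%.
Hours worked growth = (3057 − 3000) / 3000 = 1.9%.
Labor's share = 1 − 0.28 = 0.72.
Capital: 0.28 × 4.5 = 1.26 pp.
Hours worked: 0.72 × 1.9 = 1.368 pp.
TFP growth = 4.1 − 2.628 = 1.472%.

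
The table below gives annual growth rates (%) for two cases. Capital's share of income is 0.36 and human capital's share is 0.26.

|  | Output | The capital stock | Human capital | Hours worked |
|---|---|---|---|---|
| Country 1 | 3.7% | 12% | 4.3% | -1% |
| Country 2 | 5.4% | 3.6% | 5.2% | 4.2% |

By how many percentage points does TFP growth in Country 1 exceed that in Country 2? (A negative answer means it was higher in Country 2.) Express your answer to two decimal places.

Labor's share = 1 − 0.36 − 0.26 = 0.38.
Country 1: TFP = 3.7 − 4.32 − 1.118 + 0.38 = -1.358%.
Country 2: TFP = 5.4 − 1.296 − 1.352 − 1.596 = 1.156%.
Difference = -1.358 − (1.156) = -2.514 pp.

-2.51 percentage points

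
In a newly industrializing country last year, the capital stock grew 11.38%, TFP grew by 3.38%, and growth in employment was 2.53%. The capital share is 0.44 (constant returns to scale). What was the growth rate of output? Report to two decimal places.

9.80%

Labor's share = 1 − 0.44 = 0.56.
The capital stock: 0.44 × 11.38 = 5.0072 pp.
Employment: 0.56 × 2.53 = 1.4168 pp.
Output growth = 3.38 + 6.424 = 9.804%.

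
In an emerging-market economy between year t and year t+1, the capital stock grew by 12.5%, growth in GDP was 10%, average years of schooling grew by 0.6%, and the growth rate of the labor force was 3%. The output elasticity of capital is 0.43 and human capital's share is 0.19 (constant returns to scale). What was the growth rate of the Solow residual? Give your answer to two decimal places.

3.37%

Labor's share = 1 − 0.43 − 0.19 = 0.38.
The capital stock: 0.43 × 12.5 = 5.375 pp.
Average years of schooling: 0.19 × 0.6 = 0.114 pp.
The labor force: 0.38 × 3 = 1.14 pp.
TFP growth = 10 − 6.629 = 3.371%.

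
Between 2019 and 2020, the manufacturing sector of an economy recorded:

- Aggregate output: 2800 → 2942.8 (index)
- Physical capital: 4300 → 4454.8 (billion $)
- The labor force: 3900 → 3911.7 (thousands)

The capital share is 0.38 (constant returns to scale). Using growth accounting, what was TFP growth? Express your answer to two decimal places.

Aggregate output growth = (2942.8 − 2800) / 2800 = 5.1%.
Physical capital growth = (4454.8 − 4300) / 4300 = 3.6%.
The labor force growth = (3911.7 − 3900) / 3900 = 0.3%.
Labor's share = 1 − 0.38 = 0.62.
Physical capital: 0.38 × 3.6 = 1.368 pp.
The labor force: 0.62 × 0.3 = 0.186 pp.
TFP growth = 5.1 − 1.554 = 3.546%.

3.55%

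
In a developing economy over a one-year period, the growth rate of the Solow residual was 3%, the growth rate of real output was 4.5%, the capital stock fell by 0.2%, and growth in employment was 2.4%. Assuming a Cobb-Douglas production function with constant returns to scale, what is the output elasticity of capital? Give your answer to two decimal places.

α = 0.35

gY = gA + α·gK + (1−α)·gL, so gY − gA − gL = α(gK − gL).
4.5 − 3 − 2.4 = α × (-0.2 − 2.4).
-0.9 = -2.6 α, so α = 0.3462.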